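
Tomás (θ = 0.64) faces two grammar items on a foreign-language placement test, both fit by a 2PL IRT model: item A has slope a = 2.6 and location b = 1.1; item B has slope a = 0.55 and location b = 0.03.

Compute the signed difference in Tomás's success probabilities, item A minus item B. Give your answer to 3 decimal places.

P(θ) = 1 / (1 + exp(−a(θ − b)))
P_A = 0.2322
P_B = 0.5831
P_A − P_B = -0.3509

-0.351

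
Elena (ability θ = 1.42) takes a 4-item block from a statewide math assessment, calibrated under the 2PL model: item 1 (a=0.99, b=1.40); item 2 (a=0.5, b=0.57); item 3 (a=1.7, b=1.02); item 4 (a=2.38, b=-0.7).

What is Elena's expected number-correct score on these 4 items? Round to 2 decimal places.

2.77

P(θ) = 1 / (1 + exp(−a(θ − b)))
P_1 = 1/(1+e^{-0.0198}) = 0.5049
P_2 = 1/(1+e^{-0.4250}) = 0.6047
P_3 = 1/(1+e^{-0.6800}) = 0.6637
P_4 = 1/(1+e^{-5.0456}) = 0.9936
E[score] = 0.5049 + 0.6047 + 0.6637 + 0.9936 = 2.7670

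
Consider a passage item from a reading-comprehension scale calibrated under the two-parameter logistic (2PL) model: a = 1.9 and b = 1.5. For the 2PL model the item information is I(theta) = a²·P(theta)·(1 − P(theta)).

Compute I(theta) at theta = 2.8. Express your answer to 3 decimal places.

0.260

P = 1/(1+e^{-2.4700}) = 0.9220
P(1−P) = 0.9220 × 0.0780 = 0.0719
I = a² × P(1−P) = 1.9² × 0.0719 = 0.25958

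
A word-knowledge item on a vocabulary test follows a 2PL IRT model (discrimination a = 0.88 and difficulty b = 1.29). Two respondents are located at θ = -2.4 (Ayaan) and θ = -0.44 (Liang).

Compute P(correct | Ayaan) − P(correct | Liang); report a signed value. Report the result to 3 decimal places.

-0.142

P(θ) = 1 / (1 + exp(−a(θ − b)))
P(Ayaan) = 0.0374  [exponent -3.2472]
P(Liang) = 0.1791  [exponent -1.5224]
Difference = 0.0374 − 0.1791 = -0.1417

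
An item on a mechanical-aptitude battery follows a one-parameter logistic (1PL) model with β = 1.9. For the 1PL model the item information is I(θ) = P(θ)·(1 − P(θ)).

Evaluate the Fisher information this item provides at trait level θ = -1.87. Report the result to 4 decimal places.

0.0220

P = 1/(1+e^{3.7700}) = 0.0225
P(1−P) = 0.0225 × 0.9775 = 0.0220
I = P(1−P) = 0.02202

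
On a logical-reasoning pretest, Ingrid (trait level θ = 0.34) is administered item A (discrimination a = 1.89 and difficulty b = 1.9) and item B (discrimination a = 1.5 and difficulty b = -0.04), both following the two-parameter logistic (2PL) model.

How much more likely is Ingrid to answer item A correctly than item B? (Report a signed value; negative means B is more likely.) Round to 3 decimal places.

P(θ) = 1 / (1 + exp(−a(θ − b)))
P_A = 0.0498
P_B = 0.6388
P_A − P_B = -0.5890

-0.589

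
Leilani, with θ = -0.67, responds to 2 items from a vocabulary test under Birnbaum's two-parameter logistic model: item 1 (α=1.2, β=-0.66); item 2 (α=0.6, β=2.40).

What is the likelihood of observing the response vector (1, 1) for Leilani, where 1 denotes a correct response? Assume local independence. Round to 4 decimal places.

P(θ) = 1 / (1 + exp(−α(θ − β)))
P_1 = 1/(1+e^{0.0120}) = 0.4970
P_2 = 1/(1+e^{1.8420}) = 0.1368
L = P_1 × P_2 = 0.4970 × 0.1368 = 0.06800

0.0680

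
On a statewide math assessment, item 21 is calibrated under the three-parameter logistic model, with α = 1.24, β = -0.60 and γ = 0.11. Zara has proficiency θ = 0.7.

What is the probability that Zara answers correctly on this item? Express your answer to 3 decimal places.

P(θ) = γ + (1 − γ) · 1 / (1 + exp(−α(θ − β)))
Exponent: 1.24 × (0.7 − (-0.60)) = 1.6120
1/(1 + e^{-1.6120}) = 0.8337
P = 0.11 + 0.89 × 0.8337 = 0.8520

0.852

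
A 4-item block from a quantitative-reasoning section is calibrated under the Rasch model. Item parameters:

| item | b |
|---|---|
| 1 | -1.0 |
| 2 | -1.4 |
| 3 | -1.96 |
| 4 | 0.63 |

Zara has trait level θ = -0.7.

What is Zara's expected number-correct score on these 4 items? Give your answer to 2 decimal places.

2.23

P(θ) = 1 / (1 + exp(−(θ − b)))
P_1 = 1/(1+e^{-0.3000}) = 0.5744
P_2 = 1/(1+e^{-0.7000}) = 0.6682
P_3 = 1/(1+e^{-1.2600}) = 0.7790
P_4 = 1/(1+e^{1.3300}) = 0.2092
E[score] = 0.5744 + 0.6682 + 0.7790 + 0.2092 = 2.2308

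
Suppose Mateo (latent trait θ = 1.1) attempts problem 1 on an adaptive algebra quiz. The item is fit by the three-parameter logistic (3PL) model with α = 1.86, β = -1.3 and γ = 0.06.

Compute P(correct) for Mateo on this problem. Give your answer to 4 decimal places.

P(θ) = γ + (1 − γ) · 1 / (1 + exp(−α(θ − β)))
Exponent: 1.86 × (1.1 − (-1.3)) = 4.4640
1/(1 + e^{-4.4640}) = 0.9886
P = 0.06 + 0.94 × 0.9886 = 0.9893

0.9893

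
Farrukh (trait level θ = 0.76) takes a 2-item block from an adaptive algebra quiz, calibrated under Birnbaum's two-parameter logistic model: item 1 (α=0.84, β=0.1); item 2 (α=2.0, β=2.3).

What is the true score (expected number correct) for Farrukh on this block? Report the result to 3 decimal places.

0.679

P(θ) = 1 / (1 + exp(−α(θ − β)))
P_1 = 1/(1+e^{-0.5544}) = 0.6352
P_2 = 1/(1+e^{3.0800}) = 0.0439
E[score] = 0.6352 + 0.0439 = 0.6791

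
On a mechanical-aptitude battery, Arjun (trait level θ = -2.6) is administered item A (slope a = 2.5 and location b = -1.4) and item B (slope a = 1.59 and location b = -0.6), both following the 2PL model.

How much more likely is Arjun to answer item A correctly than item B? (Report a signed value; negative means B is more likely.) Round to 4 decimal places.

0.0075

P(θ) = 1 / (1 + exp(−a(θ − b)))
P_A = 0.0474
P_B = 0.0399
P_A − P_B = 0.0075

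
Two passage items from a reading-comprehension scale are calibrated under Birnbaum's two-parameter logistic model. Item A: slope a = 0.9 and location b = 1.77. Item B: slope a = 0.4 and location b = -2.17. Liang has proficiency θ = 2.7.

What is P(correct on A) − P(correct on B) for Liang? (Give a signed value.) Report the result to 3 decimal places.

P(θ) = 1 / (1 + exp(−a(θ − b)))
P_A = 0.6978
P_B = 0.8752
P_A − P_B = -0.1774

-0.177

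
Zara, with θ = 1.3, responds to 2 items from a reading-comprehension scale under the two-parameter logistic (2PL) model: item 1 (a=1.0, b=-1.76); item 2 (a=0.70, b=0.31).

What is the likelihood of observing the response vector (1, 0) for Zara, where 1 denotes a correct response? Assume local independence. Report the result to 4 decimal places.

P(θ) = 1 / (1 + exp(−a(θ − b)))
P_1 = 1/(1+e^{-3.0600}) = 0.9552
P_2 = 1/(1+e^{-0.6930}) = 0.6666
L = P_1 × (1−P_2) = 0.9552 × 0.3334 = 0.31844

0.3184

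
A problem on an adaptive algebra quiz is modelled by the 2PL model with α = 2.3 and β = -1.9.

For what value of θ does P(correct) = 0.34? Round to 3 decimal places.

-2.188

P(θ) = 1 / (1 + exp(−α(θ − β)))
logit = ln(0.3400/0.6600) = -0.6633
θ = β + logit/(α) = -1.9 + (-0.6633)/2.3000 = -2.1884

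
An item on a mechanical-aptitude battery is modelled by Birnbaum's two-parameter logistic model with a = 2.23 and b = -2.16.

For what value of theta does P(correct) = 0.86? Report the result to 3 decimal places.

-1.346

P(theta) = 1 / (1 + exp(−a(theta − b)))
logit = ln(0.8600/0.1400) = 1.8153
theta = b + logit/(a) = -2.16 + 1.8153/2.2300 = -1.3460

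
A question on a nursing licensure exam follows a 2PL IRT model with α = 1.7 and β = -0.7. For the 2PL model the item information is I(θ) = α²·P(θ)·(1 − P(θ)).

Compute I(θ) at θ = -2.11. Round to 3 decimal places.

P = 1/(1+e^{2.3970}) = 0.0834
P(1−P) = 0.0834 × 0.9166 = 0.0764
I = α² × P(1−P) = 1.7² × 0.0764 = 0.22093

0.221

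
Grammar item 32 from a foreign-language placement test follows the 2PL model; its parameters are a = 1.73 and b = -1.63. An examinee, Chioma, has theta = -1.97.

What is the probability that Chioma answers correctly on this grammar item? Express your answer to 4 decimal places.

P(theta) = 1 / (1 + exp(−a(theta − b)))
Exponent: 1.73 × (-1.97 − (-1.63)) = -0.5882
1/(1 + e^{0.5882}) = 0.3570

0.3570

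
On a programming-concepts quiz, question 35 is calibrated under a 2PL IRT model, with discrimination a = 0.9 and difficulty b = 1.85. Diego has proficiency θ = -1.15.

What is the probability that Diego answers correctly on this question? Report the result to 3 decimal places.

0.063

P(θ) = 1 / (1 + exp(−a(θ − b)))
Exponent: 0.9 × (-1.15 − 1.85) = -2.7000
1/(1 + e^{2.7000}) = 0.0630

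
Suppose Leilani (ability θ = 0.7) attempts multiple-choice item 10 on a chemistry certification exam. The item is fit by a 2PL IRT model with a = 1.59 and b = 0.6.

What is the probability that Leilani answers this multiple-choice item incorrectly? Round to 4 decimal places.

0.4603

P(θ) = 1 / (1 + exp(−a(θ − b)))
Exponent: 1.59 × (0.7 − 0.6) = 0.1590
1/(1 + e^{-0.1590}) = 0.5397
P(incorrect) = 1 − 0.5397 = 0.4603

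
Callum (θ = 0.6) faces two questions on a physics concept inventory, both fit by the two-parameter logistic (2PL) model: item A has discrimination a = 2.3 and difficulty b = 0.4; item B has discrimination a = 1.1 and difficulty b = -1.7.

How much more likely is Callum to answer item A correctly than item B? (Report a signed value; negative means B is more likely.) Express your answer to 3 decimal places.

P(θ) = 1 / (1 + exp(−a(θ − b)))
P_A = 0.6130
P_B = 0.9262
P_A − P_B = -0.3132

-0.313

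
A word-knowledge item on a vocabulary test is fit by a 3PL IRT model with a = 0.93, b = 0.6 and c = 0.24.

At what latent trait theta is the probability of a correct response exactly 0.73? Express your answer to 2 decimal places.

P(theta) = c + (1 − c) · 1 / (1 + exp(−a(theta − b)))
Remove guessing floor: (0.73 − 0.24)/(1 − 0.24) = 0.6447
logit = ln(0.6447/0.3553) = 0.5960
theta = b + logit/(a) = 0.6 + 0.5960/0.9300 = 1.2408

1.24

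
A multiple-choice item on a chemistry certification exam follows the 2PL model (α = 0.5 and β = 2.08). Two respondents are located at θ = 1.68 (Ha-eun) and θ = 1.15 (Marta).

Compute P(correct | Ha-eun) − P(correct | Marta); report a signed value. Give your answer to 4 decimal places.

P(θ) = 1 / (1 + exp(−α(θ − β)))
P(Ha-eun) = 0.4502  [exponent -0.2000]
P(Marta) = 0.3858  [exponent -0.4650]
Difference = 0.4502 − 0.3858 = 0.0644

0.0644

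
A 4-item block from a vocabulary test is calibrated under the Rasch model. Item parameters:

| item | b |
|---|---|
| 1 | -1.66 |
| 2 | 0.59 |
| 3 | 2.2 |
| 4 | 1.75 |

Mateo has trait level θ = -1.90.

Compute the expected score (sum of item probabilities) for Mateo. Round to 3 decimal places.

P(θ) = 1 / (1 + exp(−(θ − b)))
P_1 = 1/(1+e^{0.2400}) = 0.4403
P_2 = 1/(1+e^{2.4900}) = 0.0766
P_3 = 1/(1+e^{4.1000}) = 0.0163
P_4 = 1/(1+e^{3.6500}) = 0.0253
E[score] = 0.4403 + 0.0766 + 0.0163 + 0.0253 = 0.5585

0.558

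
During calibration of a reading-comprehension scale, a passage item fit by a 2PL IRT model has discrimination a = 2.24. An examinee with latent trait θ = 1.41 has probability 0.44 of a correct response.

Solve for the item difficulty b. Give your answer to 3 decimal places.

P(θ) = 1 / (1 + exp(−a(θ − b)))
logit(0.44) = ln(0.44/0.56) = -0.2412
b = θ − logit/(a) = 1.41 − (-0.2412)/2.2400 = 1.5177

1.518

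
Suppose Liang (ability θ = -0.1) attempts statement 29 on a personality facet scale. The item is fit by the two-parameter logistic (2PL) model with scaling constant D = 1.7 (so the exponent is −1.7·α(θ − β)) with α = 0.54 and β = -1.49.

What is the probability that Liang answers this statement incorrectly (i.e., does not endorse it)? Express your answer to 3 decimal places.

0.218

P(θ) = 1 / (1 + exp(−D·α(θ − β)))
Exponent: 1.7 × 0.54 × (-0.1 − (-1.49)) = 1.2760
1/(1 + e^{-1.2760}) = 0.7818
P = 0.7818
P(incorrect) = 1 − 0.7818 = 0.2182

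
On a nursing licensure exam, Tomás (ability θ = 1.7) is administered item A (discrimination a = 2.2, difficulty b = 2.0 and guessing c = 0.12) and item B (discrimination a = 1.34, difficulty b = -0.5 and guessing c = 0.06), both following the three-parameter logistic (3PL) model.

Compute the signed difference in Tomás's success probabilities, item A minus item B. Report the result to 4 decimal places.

-0.5333

P(θ) = c + (1 − c) · 1 / (1 + exp(−a(θ − b)))
P_A = 0.4199
P_B = 0.9532
P_A − P_B = -0.5333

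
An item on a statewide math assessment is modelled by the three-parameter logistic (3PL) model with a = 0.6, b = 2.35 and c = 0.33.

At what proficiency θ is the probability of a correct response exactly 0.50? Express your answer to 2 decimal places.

0.55

P(θ) = c + (1 − c) · 1 / (1 + exp(−a(θ − b)))
Remove guessing floor: (0.50 − 0.33)/(1 − 0.33) = 0.2537
logit = ln(0.2537/0.7463) = -1.0788
θ = b + logit/(a) = 2.35 + (-1.0788)/0.6000 = 0.5520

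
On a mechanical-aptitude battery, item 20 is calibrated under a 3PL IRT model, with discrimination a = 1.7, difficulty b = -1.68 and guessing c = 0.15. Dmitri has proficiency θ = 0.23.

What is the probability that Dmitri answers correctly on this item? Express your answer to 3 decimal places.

0.968

P(θ) = c + (1 − c) · 1 / (1 + exp(−a(θ − b)))
Exponent: 1.7 × (0.23 − (-1.68)) = 3.2470
1/(1 + e^{-3.2470}) = 0.9626
P = 0.15 + 0.85 × 0.9626 = 0.9682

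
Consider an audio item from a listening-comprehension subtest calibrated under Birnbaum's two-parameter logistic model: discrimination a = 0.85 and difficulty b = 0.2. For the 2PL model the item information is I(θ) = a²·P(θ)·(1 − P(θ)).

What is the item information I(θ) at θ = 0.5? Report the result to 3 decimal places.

P = 1/(1+e^{-0.2550}) = 0.5634
P(1−P) = 0.5634 × 0.4366 = 0.2460
I = a² × P(1−P) = 0.85² × 0.2460 = 0.17772

0.178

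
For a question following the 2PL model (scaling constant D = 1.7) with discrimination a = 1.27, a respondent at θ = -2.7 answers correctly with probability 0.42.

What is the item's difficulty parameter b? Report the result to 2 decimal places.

P(θ) = 1 / (1 + exp(−D·a(θ − b)))
logit(0.42) = ln(0.42/0.58) = -0.3228
b = θ − logit/(1.7·a) = -2.7 − (-0.3228)/2.1590 = -2.5505

-2.55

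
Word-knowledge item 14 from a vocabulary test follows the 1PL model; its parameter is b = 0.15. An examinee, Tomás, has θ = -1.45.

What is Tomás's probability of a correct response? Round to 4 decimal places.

0.1680

P(θ) = 1 / (1 + exp(−(θ − b)))
Exponent: (-1.45 − 0.15) = -1.6000
1/(1 + e^{1.6000}) = 0.1680
P = 0.1680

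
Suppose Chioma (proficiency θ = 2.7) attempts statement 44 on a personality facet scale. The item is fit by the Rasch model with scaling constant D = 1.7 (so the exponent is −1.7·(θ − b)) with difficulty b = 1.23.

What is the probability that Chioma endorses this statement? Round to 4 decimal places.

0.9241

P(θ) = 1 / (1 + exp(−D·(θ − b)))
Exponent: 1.7 × (2.7 − 1.23) = 2.4990
1/(1 + e^{-2.4990}) = 0.9241
P = 0.9241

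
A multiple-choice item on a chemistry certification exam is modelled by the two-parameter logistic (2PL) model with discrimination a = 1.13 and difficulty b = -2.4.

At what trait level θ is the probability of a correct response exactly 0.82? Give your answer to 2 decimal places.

P(θ) = 1 / (1 + exp(−a(θ − b)))
logit = ln(0.8200/0.1800) = 1.5163
θ = b + logit/(a) = -2.4 + 1.5163/1.1300 = -1.0581

-1.06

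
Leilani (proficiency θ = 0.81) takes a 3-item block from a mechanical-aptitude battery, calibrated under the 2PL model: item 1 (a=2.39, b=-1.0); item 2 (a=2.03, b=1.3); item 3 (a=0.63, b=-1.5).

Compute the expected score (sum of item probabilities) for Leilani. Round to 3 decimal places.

P(θ) = 1 / (1 + exp(−a(θ − b)))
P_1 = 1/(1+e^{-4.3259}) = 0.9870
P_2 = 1/(1+e^{0.9947}) = 0.2700
P_3 = 1/(1+e^{-1.4553}) = 0.8108
E[score] = 0.9870 + 0.2700 + 0.8108 = 2.0677

2.068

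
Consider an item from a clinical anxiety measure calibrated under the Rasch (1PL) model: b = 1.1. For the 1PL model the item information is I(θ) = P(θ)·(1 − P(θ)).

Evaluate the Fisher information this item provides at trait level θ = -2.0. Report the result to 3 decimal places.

0.041

P = 1/(1+e^{3.1000}) = 0.0431
P(1−P) = 0.0431 × 0.9569 = 0.0412
I = P(1−P) = 0.04125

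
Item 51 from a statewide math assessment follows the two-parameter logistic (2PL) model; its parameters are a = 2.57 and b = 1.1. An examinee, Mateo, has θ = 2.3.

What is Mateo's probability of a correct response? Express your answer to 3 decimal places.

0.956

P(θ) = 1 / (1 + exp(−a(θ − b)))
Exponent: 2.57 × (2.3 − 1.1) = 3.0840
1/(1 + e^{-3.0840}) = 0.9562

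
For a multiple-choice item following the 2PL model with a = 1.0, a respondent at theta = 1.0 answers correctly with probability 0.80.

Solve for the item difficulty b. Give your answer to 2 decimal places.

-0.39

P(theta) = 1 / (1 + exp(−a(theta − b)))
logit(0.80) = ln(0.80/0.20) = 1.3863
b = theta − logit/(a) = 1.0 − 1.3863/1.0000 = -0.3863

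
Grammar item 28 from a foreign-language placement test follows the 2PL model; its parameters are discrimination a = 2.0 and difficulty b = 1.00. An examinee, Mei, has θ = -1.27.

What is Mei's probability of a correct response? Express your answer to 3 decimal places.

0.011

P(θ) = 1 / (1 + exp(−a(θ − b)))
Exponent: 2.0 × (-1.27 − 1.00) = -4.5400
1/(1 + e^{4.5400}) = 0.0106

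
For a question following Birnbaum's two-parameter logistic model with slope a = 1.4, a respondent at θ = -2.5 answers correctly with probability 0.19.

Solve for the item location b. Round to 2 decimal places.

-1.46

P(θ) = 1 / (1 + exp(−a(θ − b)))
logit(0.19) = ln(0.19/0.81) = -1.4500
b = θ − logit/(a) = -2.5 − (-1.4500)/1.4000 = -1.4643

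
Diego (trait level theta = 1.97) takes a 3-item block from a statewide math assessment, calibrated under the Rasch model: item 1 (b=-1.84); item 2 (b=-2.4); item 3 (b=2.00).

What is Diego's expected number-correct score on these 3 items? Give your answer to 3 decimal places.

P(theta) = 1 / (1 + exp(−(theta − b)))
P_1 = 1/(1+e^{-3.8100}) = 0.9783
P_2 = 1/(1+e^{-4.3700}) = 0.9875
P_3 = 1/(1+e^{0.0300}) = 0.4925
E[score] = 0.9783 + 0.9875 + 0.4925 = 2.4583

2.458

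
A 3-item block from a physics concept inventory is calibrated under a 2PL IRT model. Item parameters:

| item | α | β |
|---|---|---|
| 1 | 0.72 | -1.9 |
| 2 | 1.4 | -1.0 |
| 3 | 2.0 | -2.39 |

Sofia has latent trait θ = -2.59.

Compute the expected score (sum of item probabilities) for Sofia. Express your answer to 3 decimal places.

0.877

P(θ) = 1 / (1 + exp(−α(θ − β)))
P_1 = 1/(1+e^{0.4968}) = 0.3783
P_2 = 1/(1+e^{2.2260}) = 0.0974
P_3 = 1/(1+e^{0.4000}) = 0.4013
E[score] = 0.3783 + 0.0974 + 0.4013 = 0.8770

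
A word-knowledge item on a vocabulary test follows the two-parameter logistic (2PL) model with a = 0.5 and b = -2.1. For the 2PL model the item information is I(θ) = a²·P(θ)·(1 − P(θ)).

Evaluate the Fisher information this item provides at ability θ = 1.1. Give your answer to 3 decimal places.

P = 1/(1+e^{-1.6000}) = 0.8320
P(1−P) = 0.8320 × 0.1680 = 0.1398
I = a² × P(1−P) = 0.5² × 0.1398 = 0.03494

0.035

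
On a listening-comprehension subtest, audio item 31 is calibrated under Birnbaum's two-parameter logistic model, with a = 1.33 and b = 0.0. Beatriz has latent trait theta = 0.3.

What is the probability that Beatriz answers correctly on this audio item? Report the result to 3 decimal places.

0.598

P(theta) = 1 / (1 + exp(−a(theta − b)))
Exponent: 1.33 × (0.3 − 0.0) = 0.3990
1/(1 + e^{-0.3990}) = 0.5984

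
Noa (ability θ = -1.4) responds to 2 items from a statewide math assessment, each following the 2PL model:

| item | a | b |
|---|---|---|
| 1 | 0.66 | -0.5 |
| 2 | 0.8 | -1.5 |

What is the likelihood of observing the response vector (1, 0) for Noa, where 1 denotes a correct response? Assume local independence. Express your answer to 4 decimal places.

0.1707

P(θ) = 1 / (1 + exp(−a(θ − b)))
P_1 = 1/(1+e^{0.5940}) = 0.3557
P_2 = 1/(1+e^{-0.0800}) = 0.5200
L = P_1 × (1−P_2) = 0.3557 × 0.4800 = 0.17075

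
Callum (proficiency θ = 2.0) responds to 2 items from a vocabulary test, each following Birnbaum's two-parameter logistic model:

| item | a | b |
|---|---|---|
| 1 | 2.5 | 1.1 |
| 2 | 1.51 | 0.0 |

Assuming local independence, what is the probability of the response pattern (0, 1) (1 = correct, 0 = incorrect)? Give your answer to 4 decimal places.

0.0909

P(θ) = 1 / (1 + exp(−a(θ − b)))
P_1 = 1/(1+e^{-2.2500}) = 0.9047
P_2 = 1/(1+e^{-3.0200}) = 0.9535
L = (1−P_1) × P_2 = 0.0953 × 0.9535 = 0.09091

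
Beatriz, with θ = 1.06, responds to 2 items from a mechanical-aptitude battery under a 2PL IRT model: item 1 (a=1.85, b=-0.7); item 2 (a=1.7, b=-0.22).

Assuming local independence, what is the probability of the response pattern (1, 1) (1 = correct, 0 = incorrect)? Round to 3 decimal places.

P(θ) = 1 / (1 + exp(−a(θ − b)))
P_1 = 1/(1+e^{-3.2560}) = 0.9629
P_2 = 1/(1+e^{-2.1760}) = 0.8981
L = P_1 × P_2 = 0.9629 × 0.8981 = 0.86474

0.865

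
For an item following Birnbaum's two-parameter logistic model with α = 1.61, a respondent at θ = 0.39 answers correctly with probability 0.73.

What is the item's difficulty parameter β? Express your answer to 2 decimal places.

P(θ) = 1 / (1 + exp(−α(θ − β)))
logit(0.73) = ln(0.73/0.27) = 0.9946
β = θ − logit/(α) = 0.39 − 0.9946/1.6100 = -0.2278

-0.23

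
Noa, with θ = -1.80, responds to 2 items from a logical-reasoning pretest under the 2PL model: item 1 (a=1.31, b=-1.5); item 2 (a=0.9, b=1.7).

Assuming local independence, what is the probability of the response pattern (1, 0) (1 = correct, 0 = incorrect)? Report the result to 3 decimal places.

0.386

P(θ) = 1 / (1 + exp(−a(θ − b)))
P_1 = 1/(1+e^{0.3930}) = 0.4030
P_2 = 1/(1+e^{3.1500}) = 0.0411
L = P_1 × (1−P_2) = 0.4030 × 0.9589 = 0.38644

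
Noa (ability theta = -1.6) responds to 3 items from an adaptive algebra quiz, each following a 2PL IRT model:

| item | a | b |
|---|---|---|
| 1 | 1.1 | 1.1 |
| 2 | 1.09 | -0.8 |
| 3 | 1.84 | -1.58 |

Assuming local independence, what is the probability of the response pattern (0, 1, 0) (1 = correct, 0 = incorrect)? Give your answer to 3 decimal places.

P(theta) = 1 / (1 + exp(−a(theta − b)))
P_1 = 1/(1+e^{2.9700}) = 0.0488
P_2 = 1/(1+e^{0.8720}) = 0.2948
P_3 = 1/(1+e^{0.0368}) = 0.4908
L = (1−P_1) × P_2 × (1−P_3) = 0.9512 × 0.2948 × 0.5092 = 0.14280

0.143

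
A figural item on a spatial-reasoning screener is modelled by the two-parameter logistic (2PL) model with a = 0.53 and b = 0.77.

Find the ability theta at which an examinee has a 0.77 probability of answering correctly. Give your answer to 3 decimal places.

3.050

P(theta) = 1 / (1 + exp(−a(theta − b)))
logit = ln(0.7700/0.2300) = 1.2083
theta = b + logit/(a) = 0.77 + 1.2083/0.5300 = 3.0498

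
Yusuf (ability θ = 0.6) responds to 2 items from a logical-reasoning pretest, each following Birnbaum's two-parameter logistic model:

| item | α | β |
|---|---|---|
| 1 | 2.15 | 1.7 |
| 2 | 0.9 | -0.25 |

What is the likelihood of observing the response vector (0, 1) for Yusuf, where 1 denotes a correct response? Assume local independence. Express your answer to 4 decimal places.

P(θ) = 1 / (1 + exp(−α(θ − β)))
P_1 = 1/(1+e^{2.3650}) = 0.0859
P_2 = 1/(1+e^{-0.7650}) = 0.6824
L = (1−P_1) × P_2 = 0.9141 × 0.6824 = 0.62383

0.6238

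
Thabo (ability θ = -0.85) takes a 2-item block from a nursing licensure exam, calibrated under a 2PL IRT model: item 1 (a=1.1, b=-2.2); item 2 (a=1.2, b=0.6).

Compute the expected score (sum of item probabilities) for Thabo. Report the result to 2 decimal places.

P(θ) = 1 / (1 + exp(−a(θ − b)))
P_1 = 1/(1+e^{-1.4850}) = 0.8153
P_2 = 1/(1+e^{1.7400}) = 0.1493
E[score] = 0.8153 + 0.1493 = 0.9646

0.96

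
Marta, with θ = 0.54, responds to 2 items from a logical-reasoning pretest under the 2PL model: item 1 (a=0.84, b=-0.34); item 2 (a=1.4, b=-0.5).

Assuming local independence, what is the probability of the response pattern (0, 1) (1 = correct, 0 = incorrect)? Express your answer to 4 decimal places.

P(θ) = 1 / (1 + exp(−a(θ − b)))
P_1 = 1/(1+e^{-0.7392}) = 0.6768
P_2 = 1/(1+e^{-1.4560}) = 0.8109
L = (1−P_1) × P_2 = 0.3232 × 0.8109 = 0.26207

0.2621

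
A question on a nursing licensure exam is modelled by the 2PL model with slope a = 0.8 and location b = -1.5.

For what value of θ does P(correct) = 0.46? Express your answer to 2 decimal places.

P(θ) = 1 / (1 + exp(−a(θ − b)))
logit = ln(0.4600/0.5400) = -0.1603
θ = b + logit/(a) = -1.5 + (-0.1603)/0.8000 = -1.7004

-1.70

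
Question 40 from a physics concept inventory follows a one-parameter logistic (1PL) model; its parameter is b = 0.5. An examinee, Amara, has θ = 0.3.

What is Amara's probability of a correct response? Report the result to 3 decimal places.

0.450

P(θ) = 1 / (1 + exp(−(θ − b)))
Exponent: (0.3 − 0.5) = -0.2000
1/(1 + e^{0.2000}) = 0.4502
P = 0.4502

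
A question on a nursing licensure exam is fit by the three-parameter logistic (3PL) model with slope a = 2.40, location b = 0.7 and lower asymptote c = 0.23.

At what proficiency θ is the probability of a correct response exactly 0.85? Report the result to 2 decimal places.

P(θ) = c + (1 − c) · 1 / (1 + exp(−a(θ − b)))
Remove guessing floor: (0.85 − 0.23)/(1 − 0.23) = 0.8052
logit = ln(0.8052/0.1948) = 1.4191
θ = b + logit/(a) = 0.7 + 1.4191/2.4000 = 1.2913

1.29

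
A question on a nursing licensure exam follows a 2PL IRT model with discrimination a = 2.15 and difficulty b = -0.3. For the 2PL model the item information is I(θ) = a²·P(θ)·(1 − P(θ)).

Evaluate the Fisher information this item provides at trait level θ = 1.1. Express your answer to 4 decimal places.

P = 1/(1+e^{-3.0100}) = 0.9530
P(1−P) = 0.9530 × 0.0470 = 0.0448
I = a² × P(1−P) = 2.15² × 0.0448 = 0.20695

0.2069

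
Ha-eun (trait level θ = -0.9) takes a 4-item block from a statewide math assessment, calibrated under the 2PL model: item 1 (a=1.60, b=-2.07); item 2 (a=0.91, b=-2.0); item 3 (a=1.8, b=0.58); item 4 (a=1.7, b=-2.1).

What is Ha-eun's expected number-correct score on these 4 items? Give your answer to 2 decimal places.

P(θ) = 1 / (1 + exp(−a(θ − b)))
P_1 = 1/(1+e^{-1.8720}) = 0.8667
P_2 = 1/(1+e^{-1.0010}) = 0.7313
P_3 = 1/(1+e^{2.6640}) = 0.0651
P_4 = 1/(1+e^{-2.0400}) = 0.8849
E[score] = 0.8667 + 0.7313 + 0.0651 + 0.8849 = 2.5480

2.55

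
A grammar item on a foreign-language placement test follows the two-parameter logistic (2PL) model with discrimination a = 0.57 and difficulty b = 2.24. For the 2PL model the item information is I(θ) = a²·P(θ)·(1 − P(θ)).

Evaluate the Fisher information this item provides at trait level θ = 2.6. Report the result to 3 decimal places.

P = 1/(1+e^{-0.2052}) = 0.5511
P(1−P) = 0.5511 × 0.4489 = 0.2474
I = a² × P(1−P) = 0.57² × 0.2474 = 0.08038

0.080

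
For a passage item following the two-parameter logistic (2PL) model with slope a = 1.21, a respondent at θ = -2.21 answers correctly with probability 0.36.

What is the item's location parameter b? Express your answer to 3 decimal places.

P(θ) = 1 / (1 + exp(−a(θ − b)))
logit(0.36) = ln(0.36/0.64) = -0.5754
b = θ − logit/(a) = -2.21 − (-0.5754)/1.2100 = -1.7345

-1.734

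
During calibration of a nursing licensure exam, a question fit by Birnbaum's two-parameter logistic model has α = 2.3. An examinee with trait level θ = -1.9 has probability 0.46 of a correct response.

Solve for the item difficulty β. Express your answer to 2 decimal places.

P(θ) = 1 / (1 + exp(−α(θ − β)))
logit(0.46) = ln(0.46/0.54) = -0.1603
β = θ − logit/(α) = -1.9 − (-0.1603)/2.3000 = -1.8303

-1.83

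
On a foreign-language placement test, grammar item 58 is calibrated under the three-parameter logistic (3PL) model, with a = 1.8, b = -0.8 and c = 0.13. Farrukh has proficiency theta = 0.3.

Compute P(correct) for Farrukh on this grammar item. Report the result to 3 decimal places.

0.894

P(theta) = c + (1 − c) · 1 / (1 + exp(−a(theta − b)))
Exponent: 1.8 × (0.3 − (-0.8)) = 1.9800
1/(1 + e^{-1.9800}) = 0.8787
P = 0.13 + 0.87 × 0.8787 = 0.8945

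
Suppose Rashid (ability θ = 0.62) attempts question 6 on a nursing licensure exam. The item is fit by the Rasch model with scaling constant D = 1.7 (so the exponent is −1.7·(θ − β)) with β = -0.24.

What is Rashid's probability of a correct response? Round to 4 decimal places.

0.8118

P(θ) = 1 / (1 + exp(−D·(θ − β)))
Exponent: 1.7 × (0.62 − (-0.24)) = 1.4620
1/(1 + e^{-1.4620}) = 0.8118
P = 0.8118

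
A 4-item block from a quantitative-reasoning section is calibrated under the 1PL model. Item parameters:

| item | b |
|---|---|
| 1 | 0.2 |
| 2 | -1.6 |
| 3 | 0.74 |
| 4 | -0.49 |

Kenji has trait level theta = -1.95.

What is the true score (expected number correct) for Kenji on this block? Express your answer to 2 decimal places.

0.77

P(theta) = 1 / (1 + exp(−(theta − b)))
P_1 = 1/(1+e^{2.1500}) = 0.1043
P_2 = 1/(1+e^{0.3500}) = 0.4134
P_3 = 1/(1+e^{2.6900}) = 0.0636
P_4 = 1/(1+e^{1.4600}) = 0.1885
E[score] = 0.1043 + 0.4134 + 0.0636 + 0.1885 = 0.7697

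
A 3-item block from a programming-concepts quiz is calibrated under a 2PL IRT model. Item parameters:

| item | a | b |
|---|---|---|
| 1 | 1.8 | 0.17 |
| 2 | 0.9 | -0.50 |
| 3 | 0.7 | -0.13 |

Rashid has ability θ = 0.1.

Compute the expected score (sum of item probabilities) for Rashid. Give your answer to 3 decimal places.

P(θ) = 1 / (1 + exp(−a(θ − b)))
P_1 = 1/(1+e^{0.1260}) = 0.4685
P_2 = 1/(1+e^{-0.5400}) = 0.6318
P_3 = 1/(1+e^{-0.1610}) = 0.5402
E[score] = 0.4685 + 0.6318 + 0.5402 = 1.6405

1.641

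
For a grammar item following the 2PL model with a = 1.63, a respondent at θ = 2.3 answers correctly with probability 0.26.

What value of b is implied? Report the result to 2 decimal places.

P(θ) = 1 / (1 + exp(−a(θ − b)))
logit(0.26) = ln(0.26/0.74) = -1.0460
b = θ − logit/(a) = 2.3 − (-1.0460)/1.6300 = 2.9417

2.94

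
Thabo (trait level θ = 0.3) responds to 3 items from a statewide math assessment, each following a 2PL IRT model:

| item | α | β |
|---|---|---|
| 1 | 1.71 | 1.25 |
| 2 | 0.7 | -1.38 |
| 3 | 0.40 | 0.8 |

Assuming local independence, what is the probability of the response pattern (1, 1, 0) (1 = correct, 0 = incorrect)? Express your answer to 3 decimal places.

P(θ) = 1 / (1 + exp(−α(θ − β)))
P_1 = 1/(1+e^{1.6245}) = 0.1646
P_2 = 1/(1+e^{-1.1760}) = 0.7642
P_3 = 1/(1+e^{0.2000}) = 0.4502
L = P_1 × P_2 × (1−P_3) = 0.1646 × 0.7642 × 0.5498 = 0.06916

0.069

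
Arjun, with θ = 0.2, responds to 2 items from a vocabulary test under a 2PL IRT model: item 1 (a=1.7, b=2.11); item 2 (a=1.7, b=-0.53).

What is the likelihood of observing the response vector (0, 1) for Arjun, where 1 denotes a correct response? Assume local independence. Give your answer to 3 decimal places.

P(θ) = 1 / (1 + exp(−a(θ − b)))
P_1 = 1/(1+e^{3.2470}) = 0.0374
P_2 = 1/(1+e^{-1.2410}) = 0.7757
L = (1−P_1) × P_2 = 0.9626 × 0.7757 = 0.74670

0.747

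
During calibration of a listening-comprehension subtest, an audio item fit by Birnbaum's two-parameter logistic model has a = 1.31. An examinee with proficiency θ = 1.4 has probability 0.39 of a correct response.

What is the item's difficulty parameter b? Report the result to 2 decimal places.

1.74

P(θ) = 1 / (1 + exp(−a(θ − b)))
logit(0.39) = ln(0.39/0.61) = -0.4473
b = θ − logit/(a) = 1.4 − (-0.4473)/1.3100 = 1.7415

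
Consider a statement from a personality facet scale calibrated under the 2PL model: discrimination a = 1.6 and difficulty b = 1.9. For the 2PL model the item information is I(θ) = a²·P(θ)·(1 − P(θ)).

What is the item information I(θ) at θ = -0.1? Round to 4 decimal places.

0.0963

P = 1/(1+e^{3.2000}) = 0.0392
P(1−P) = 0.0392 × 0.9608 = 0.0376
I = a² × P(1−P) = 1.6² × 0.0376 = 0.09634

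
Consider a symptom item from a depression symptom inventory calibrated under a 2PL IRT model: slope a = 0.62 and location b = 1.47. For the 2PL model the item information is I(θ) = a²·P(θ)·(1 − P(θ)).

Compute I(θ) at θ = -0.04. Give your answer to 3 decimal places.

0.078

P = 1/(1+e^{0.9362}) = 0.2817
P(1−P) = 0.2817 × 0.7183 = 0.2023
I = a² × P(1−P) = 0.62² × 0.2023 = 0.07778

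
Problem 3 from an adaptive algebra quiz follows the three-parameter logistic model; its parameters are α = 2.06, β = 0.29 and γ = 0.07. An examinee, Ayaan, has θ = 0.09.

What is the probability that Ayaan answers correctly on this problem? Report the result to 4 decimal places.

0.4405

P(θ) = γ + (1 − γ) · 1 / (1 + exp(−α(θ − β)))
Exponent: 2.06 × (0.09 − 0.29) = -0.4120
1/(1 + e^{0.4120}) = 0.3984
P = 0.07 + 0.93 × 0.3984 = 0.4405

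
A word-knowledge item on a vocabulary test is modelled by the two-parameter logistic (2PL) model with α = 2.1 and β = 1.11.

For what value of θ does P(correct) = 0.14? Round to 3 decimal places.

0.246

P(θ) = 1 / (1 + exp(−α(θ − β)))
logit = ln(0.1400/0.8600) = -1.8153
θ = β + logit/(α) = 1.11 + (-1.8153)/2.1000 = 0.2456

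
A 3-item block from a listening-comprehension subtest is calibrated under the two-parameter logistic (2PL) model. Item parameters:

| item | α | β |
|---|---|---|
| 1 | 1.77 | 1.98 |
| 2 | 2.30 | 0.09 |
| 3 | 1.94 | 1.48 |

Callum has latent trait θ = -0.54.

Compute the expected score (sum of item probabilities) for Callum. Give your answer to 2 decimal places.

P(θ) = 1 / (1 + exp(−α(θ − β)))
P_1 = 1/(1+e^{4.4604}) = 0.0114
P_2 = 1/(1+e^{1.4490}) = 0.1902
P_3 = 1/(1+e^{3.9188}) = 0.0195
E[score] = 0.0114 + 0.1902 + 0.0195 = 0.2211

0.22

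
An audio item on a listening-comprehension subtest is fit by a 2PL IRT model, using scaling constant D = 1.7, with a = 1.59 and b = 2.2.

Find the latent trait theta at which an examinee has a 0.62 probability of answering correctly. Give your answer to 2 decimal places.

2.38

P(theta) = 1 / (1 + exp(−D·a(theta − b)))
logit = ln(0.6200/0.3800) = 0.4895
theta = b + logit/(1.7·a) = 2.2 + 0.4895/2.7030 = 2.3811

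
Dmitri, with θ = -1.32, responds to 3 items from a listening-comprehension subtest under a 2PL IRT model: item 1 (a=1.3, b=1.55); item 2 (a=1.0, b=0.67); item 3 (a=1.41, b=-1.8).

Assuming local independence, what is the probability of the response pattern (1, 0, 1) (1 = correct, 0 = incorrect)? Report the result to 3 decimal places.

P(θ) = 1 / (1 + exp(−a(θ − b)))
P_1 = 1/(1+e^{3.7310}) = 0.0234
P_2 = 1/(1+e^{1.9900}) = 0.1203
P_3 = 1/(1+e^{-0.6768}) = 0.6630
L = P_1 × (1−P_2) × P_3 = 0.0234 × 0.8797 × 0.6630 = 0.01365

0.014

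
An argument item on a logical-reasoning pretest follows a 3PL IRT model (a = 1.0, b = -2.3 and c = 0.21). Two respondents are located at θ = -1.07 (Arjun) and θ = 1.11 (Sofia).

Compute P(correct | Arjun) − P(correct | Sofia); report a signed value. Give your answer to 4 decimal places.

-0.1534

P(θ) = c + (1 − c) · 1 / (1 + exp(−a(θ − b)))
P(Arjun) = 0.8213  [exponent 1.2300]
P(Sofia) = 0.9747  [exponent 3.4100]
Difference = 0.8213 − 0.9747 = -0.1534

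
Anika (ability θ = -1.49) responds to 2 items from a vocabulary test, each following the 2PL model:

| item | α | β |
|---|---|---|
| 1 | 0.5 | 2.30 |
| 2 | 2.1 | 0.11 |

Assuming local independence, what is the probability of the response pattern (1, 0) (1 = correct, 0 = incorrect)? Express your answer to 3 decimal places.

P(θ) = 1 / (1 + exp(−α(θ − β)))
P_1 = 1/(1+e^{1.8950}) = 0.1307
P_2 = 1/(1+e^{3.3600}) = 0.0336
L = P_1 × (1−P_2) = 0.1307 × 0.9664 = 0.12629

0.126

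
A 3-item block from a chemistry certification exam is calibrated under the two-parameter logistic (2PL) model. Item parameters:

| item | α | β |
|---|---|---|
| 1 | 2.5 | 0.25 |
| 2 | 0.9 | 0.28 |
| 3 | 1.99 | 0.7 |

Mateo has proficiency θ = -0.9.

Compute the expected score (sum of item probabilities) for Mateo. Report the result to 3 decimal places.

0.350

P(θ) = 1 / (1 + exp(−α(θ − β)))
P_1 = 1/(1+e^{2.8750}) = 0.0534
P_2 = 1/(1+e^{1.0620}) = 0.2569
P_3 = 1/(1+e^{3.1840}) = 0.0398
E[score] = 0.0534 + 0.2569 + 0.0398 = 0.3501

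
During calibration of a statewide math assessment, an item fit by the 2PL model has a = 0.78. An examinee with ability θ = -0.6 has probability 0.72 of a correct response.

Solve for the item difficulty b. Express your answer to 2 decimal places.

-1.81

P(θ) = 1 / (1 + exp(−a(θ − b)))
logit(0.72) = ln(0.72/0.28) = 0.9445
b = θ − logit/(a) = -0.6 − 0.9445/0.7800 = -1.8108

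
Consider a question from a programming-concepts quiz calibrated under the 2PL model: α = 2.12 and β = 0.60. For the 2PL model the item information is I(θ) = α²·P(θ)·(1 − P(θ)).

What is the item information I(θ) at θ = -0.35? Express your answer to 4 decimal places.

0.4669

P = 1/(1+e^{2.0140}) = 0.1177
P(1−P) = 0.1177 × 0.8823 = 0.1039
I = α² × P(1−P) = 2.12² × 0.1039 = 0.46687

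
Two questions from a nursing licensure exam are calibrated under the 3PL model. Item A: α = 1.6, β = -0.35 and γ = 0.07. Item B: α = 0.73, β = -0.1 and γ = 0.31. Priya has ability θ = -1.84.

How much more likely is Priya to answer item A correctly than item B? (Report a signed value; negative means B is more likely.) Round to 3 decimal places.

-0.313

P(θ) = γ + (1 − γ) · 1 / (1 + exp(−α(θ − β)))
P_A = 0.1485
P_B = 0.4613
P_A − P_B = -0.3128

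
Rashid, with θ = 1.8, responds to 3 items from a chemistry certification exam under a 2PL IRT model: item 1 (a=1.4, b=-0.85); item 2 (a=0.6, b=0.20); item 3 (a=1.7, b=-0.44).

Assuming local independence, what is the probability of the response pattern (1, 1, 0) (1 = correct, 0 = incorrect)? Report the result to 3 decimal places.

0.015

P(θ) = 1 / (1 + exp(−a(θ − b)))
P_1 = 1/(1+e^{-3.7100}) = 0.9761
P_2 = 1/(1+e^{-0.9600}) = 0.7231
P_3 = 1/(1+e^{-3.8080}) = 0.9783
L = P_1 × P_2 × (1−P_3) = 0.9761 × 0.7231 × 0.0217 = 0.01532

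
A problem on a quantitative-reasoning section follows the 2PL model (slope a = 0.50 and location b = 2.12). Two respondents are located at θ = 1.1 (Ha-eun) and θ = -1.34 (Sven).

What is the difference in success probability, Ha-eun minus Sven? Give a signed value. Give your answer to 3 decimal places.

0.225

P(θ) = 1 / (1 + exp(−a(θ − b)))
P(Ha-eun) = 0.3752  [exponent -0.5100]
P(Sven) = 0.1506  [exponent -1.7300]
Difference = 0.3752 − 0.1506 = 0.2246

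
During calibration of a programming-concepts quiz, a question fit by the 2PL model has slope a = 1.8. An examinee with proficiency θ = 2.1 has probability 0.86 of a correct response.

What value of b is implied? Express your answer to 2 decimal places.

P(θ) = 1 / (1 + exp(−a(θ − b)))
logit(0.86) = ln(0.86/0.14) = 1.8153
b = θ − logit/(a) = 2.1 − 1.8153/1.8000 = 1.0915

1.09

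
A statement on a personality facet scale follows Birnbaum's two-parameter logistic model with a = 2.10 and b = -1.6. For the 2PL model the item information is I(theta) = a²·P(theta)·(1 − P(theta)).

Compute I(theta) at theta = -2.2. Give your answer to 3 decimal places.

0.759

P = 1/(1+e^{1.2600}) = 0.2210
P(1−P) = 0.2210 × 0.7790 = 0.1721
I = a² × P(1−P) = 2.10² × 0.1721 = 0.75916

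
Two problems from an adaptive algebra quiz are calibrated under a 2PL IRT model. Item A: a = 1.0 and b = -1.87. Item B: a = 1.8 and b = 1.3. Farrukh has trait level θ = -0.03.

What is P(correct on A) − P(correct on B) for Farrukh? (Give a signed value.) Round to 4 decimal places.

0.7793

P(θ) = 1 / (1 + exp(−a(θ − b)))
P_A = 0.8629
P_B = 0.0836
P_A − P_B = 0.7793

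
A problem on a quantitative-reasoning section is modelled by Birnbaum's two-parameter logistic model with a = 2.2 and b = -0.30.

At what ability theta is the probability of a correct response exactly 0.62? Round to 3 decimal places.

-0.077

P(theta) = 1 / (1 + exp(−a(theta − b)))
logit = ln(0.6200/0.3800) = 0.4895
theta = b + logit/(a) = -0.30 + 0.4895/2.2000 = -0.0775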